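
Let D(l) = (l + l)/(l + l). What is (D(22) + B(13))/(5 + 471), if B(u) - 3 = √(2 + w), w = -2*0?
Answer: 1/119 + √2/476 ≈ 0.011374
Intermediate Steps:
w = 0
D(l) = 1 (D(l) = (2*l)/((2*l)) = (2*l)*(1/(2*l)) = 1)
B(u) = 3 + √2 (B(u) = 3 + √(2 + 0) = 3 + √2)
(D(22) + B(13))/(5 + 471) = (1 + (3 + √2))/(5 + 471) = (4 + √2)/476 = 1/119 + √2/476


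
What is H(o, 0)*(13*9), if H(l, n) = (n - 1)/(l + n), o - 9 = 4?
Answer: -9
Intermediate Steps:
o = 13 (o = 9 + 4 = 13)
H(l, n) = (-1 + n)/(l + n)
H(o, 0)*(13*9) = ((-1 + 0)/(13 + 0))*(13*9) = (-1/13)*117 = ((1/13)*(-1))*117 = -1/13*117 = -9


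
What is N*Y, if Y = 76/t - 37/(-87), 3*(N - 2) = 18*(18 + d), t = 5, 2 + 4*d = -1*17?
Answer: 1107911/870 ≈ 1273.5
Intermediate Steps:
d = -19/4 (d = -1/2 + (-1*17)/4 = -1/2 + (1/4)*(-17) = -1/2 - 17/4 = -19/4 ≈ -4.7500)
N = 163/2 (N = 2 + (18*(18 - 19/4))/3 = 2 + (18*(53/4))/3 = 2 + (1/3)*(477/2) = 2 + 159/2 = 163/2 ≈ 81.500)
Y = 6797/435 (Y = 76/5 - 37/(-87) = 76*(1/5) - 37*(-1/87) = 76/5 + 37/87 = 6797/435 ≈ 15.625)
N*Y = (163/2)*(6797/435) = 1107911/870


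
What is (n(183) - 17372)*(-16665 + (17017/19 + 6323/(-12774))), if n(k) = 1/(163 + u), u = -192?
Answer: 1928222406437041/7038474 ≈ 2.7395e+8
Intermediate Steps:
n(k) = -1/29 (n(k) = 1/(163 - 192) = 1/(-29) = -1/29)
(n(183) - 17372)*(-16665 + (17017/19 + 6323/(-12774))) = (-1/29 - 17372)*(-16665 + (17017/19 + 6323/(-12774))) = -503789*(-16665 + (17017*(1/19) + 6323*(-1/12774)))/29 = -503789*(-16665 + (17017/19 - 6323/12774))/29 = -503789*(-16665 + 217255021/242706)/29 = -503789/29*(-3827440469/242706) = 1928222406437041/7038474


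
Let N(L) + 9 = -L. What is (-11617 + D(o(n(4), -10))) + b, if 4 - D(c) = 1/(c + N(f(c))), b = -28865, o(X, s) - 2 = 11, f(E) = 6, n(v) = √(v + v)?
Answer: -80955/2 ≈ -40478.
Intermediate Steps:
n(v) = √2*√v (n(v) = √(2*v) = √2*√v)
o(X, s) = 13 (o(X, s) = 2 + 11 = 13)
N(L) = -9 - L
D(c) = 4 - 1/(-15 + c) (D(c) = 4 - 1/(c + (-9 - 1*6)) = 4 - 1/(c + (-9 - 6)) = 4 - 1/(c - 15) = 4 - 1/(-15 + c))
(-11617 + D(o(n(4), -10))) + b = (-11617 + (-61 + 4*13)/(-15 + 13)) - 28865 = (-11617 + (-61 + 52)/(-2)) - 28865 = (-11617 - ½*(-9)) - 28865 = (-11617 + 9/2) - 28865 = -23225/2 - 28865 = -80955/2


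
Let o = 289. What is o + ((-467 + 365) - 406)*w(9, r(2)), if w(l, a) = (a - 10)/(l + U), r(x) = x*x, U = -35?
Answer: 2233/13 ≈ 171.77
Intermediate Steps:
r(x) = x**2
w(l, a) = (-10 + a)/(-35 + l) (w(l, a) = (a - 10)/(l - 35) = (-10 + a)/(-35 + l))
o + ((-467 + 365) - 406)*w(9, r(2)) = 289 + ((-467 + 365) - 406)*((-10 + 2**2)/(-35 + 9)) = 289 + (-102 - 406)*((-10 + 4)/(-26)) = 289 - (-254)*(-6)/13 = 289 - 508*3/13 = 289 - 1524/13 = 2233/13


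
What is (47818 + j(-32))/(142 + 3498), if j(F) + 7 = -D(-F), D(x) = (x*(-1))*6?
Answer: 48003/3640 ≈ 13.188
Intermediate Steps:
D(x) = -6*x (D(x) = -x*6 = -6*x)
j(F) = -7 - 6*F (j(F) = -7 - (-6)*(-F) = -7 - 6*F)
(47818 + j(-32))/(142 + 3498) = (47818 + (-7 - 6*(-32)))/(142 + 3498) = (47818 + (-7 + 192))/3640 = (47818 + 185)*(1/3640) = 48003*(1/3640) = 48003/3640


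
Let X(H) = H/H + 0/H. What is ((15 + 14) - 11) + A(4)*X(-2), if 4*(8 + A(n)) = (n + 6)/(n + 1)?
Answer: 21/2 ≈ 10.500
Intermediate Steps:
A(n) = -8 + (6 + n)/(4*(1 + n)) (A(n) = -8 + ((n + 6)/(n + 1))/4 = -8 + ((6 + n)/(1 + n))/4 = -8 + (6 + n)/(4*(1 + n)))
X(H) = 1 (X(H) = 1 + 0 = 1)
((15 + 14) - 11) + A(4)*X(-2) = ((15 + 14) - 11) + ((-26 - 31*4)/(4*(1 + 4)))*1 = (29 - 11) + ((1/4)*(-26 - 124)/5)*1 = 18 + ((1/4)*(1/5)*(-150))*1 = 18 - 15/2*1 = 18 - 15/2 = 21/2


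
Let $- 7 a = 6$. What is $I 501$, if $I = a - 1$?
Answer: $- \frac{6513}{7} \approx -930.43$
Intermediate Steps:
$a = - \frac{6}{7}$ ($a = \left(- \frac{1}{7}\right) 6 = - \frac{6}{7} \approx -0.85714$)
$I = - \frac{13}{7}$ ($I = - \frac{6}{7} - 1 = - \frac{13}{7} \approx -1.8571$)
$I 501 = \left(- \frac{13}{7}\right) 501 = - \frac{6513}{7}$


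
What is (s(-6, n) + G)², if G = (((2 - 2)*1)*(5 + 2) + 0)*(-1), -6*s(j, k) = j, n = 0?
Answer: 1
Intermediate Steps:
s(j, k) = -j/6
G = 0 (G = ((0*1)*7 + 0)*(-1) = (0*7 + 0)*(-1) = (0 + 0)*(-1) = 0*(-1) = 0)
(s(-6, n) + G)² = (-⅙*(-6) + 0)² = (1 + 0)² = 1² = 1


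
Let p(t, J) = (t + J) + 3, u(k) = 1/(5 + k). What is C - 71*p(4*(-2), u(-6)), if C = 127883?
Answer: 128309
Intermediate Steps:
p(t, J) = 3 + J + t (p(t, J) = (J + t) + 3 = 3 + J + t)
C - 71*p(4*(-2), u(-6)) = 127883 - 71*(3 + 1/(5 - 6) + 4*(-2)) = 127883 - 71*(3 + 1/(-1) - 8) = 127883 - 71*(3 - 1 - 8) = 127883 - 71*(-6) = 127883 - 1*(-426) = 127883 + 426 = 128309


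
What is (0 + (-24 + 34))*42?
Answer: 420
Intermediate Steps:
(0 + (-24 + 34))*42 = (0 + 10)*42 = 10*42 = 420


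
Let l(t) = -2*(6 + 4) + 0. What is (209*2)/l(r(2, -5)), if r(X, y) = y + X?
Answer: -209/10 ≈ -20.900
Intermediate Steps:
r(X, y) = X + y
l(t) = -20 (l(t) = -2*10 + 0 = -20 + 0 = -20)
(209*2)/l(r(2, -5)) = (209*2)/(-20) = 418*(-1/20) = -209/10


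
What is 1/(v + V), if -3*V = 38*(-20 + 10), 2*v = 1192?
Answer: 3/2168 ≈ 0.0013838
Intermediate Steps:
v = 596 (v = (½)*1192 = 596)
V = 380/3 (V = -38*(-20 + 10)/3 = -38*(-10)/3 = -⅓*(-380) = 380/3 ≈ 126.67)
1/(v + V) = 1/(596 + 380/3) = 1/(2168/3) = 3/2168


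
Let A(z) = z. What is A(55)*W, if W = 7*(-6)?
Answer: -2310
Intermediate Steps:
W = -42
A(55)*W = 55*(-42) = -2310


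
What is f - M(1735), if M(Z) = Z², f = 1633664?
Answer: -1376561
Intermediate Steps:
f - M(1735) = 1633664 - 1*1735² = 1633664 - 1*3010225 = 1633664 - 3010225 = -1376561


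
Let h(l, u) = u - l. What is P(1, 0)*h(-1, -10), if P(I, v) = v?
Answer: 0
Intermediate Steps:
P(1, 0)*h(-1, -10) = 0*(-10 - 1*(-1)) = 0*(-10 + 1) = 0*(-9) = 0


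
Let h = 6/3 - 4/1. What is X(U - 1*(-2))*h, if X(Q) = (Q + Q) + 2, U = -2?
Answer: -4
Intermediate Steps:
X(Q) = 2 + 2*Q (X(Q) = 2*Q + 2 = 2 + 2*Q)
h = -2 (h = 6*(1/3) - 4*1 = 2 - 4 = -2)
X(U - 1*(-2))*h = (2 + 2*(-2 - 1*(-2)))*(-2) = (2 + 2*(-2 + 2))*(-2) = (2 + 2*0)*(-2) = (2 + 0)*(-2) = 2*(-2) = -4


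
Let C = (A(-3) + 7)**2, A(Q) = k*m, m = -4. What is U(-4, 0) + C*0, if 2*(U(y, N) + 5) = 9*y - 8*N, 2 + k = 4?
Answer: -23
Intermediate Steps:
k = 2 (k = -2 + 4 = 2)
A(Q) = -8 (A(Q) = 2*(-4) = -8)
U(y, N) = -5 - 4*N + 9*y/2 (U(y, N) = -5 + (9*y - 8*N)/2 = -5 + (-8*N + 9*y)/2 = -5 + (-4*N + 9*y/2) = -5 - 4*N + 9*y/2)
C = 1 (C = (-8 + 7)**2 = (-1)**2 = 1)
U(-4, 0) + C*0 = (-5 - 4*0 + (9/2)*(-4)) + 1*0 = (-5 + 0 - 18) + 0 = -23 + 0 = -23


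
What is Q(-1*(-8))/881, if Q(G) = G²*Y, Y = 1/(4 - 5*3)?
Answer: -64/9691 ≈ -0.0066041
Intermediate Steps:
Y = -1/11 (Y = 1/(4 - 15) = 1/(-11) = -1/11 ≈ -0.090909)
Q(G) = -G²/11 (Q(G) = G²*(-1/11) = -G²/11)
Q(-1*(-8))/881 = -(-1*(-8))²/11/881 = -1/11*8²*(1/881) = -1/11*64*(1/881) = -64/11*1/881 = -64/9691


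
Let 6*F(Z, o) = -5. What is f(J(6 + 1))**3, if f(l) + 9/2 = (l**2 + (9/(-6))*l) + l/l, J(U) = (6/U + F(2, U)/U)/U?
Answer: -489471546029129/10090298369529 ≈ -48.509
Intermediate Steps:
F(Z, o) = -5/6 (F(Z, o) = (1/6)*(-5) = -5/6)
J(U) = 31/(6*U**2) (J(U) = (6/U - 5/(6*U))/U = (31/(6*U))/U = 31/(6*U**2))
f(l) = -7/2 + l**2 - 3*l/2 (f(l) = -9/2 + ((l**2 + (9/(-6))*l) + l/l) = -9/2 + ((l**2 + (9*(-1/6))*l) + 1) = -9/2 + ((l**2 - 3*l/2) + 1) = -9/2 + (1 + l**2 - 3*l/2) = -7/2 + l**2 - 3*l/2)
f(J(6 + 1))**3 = (-7/2 + (31/(6*(6 + 1)**2))**2 - 31/(4*(6 + 1)**2))**3 = (-7/2 + ((31/6)/7**2)**2 - 31/(4*7**2))**3 = (-7/2 + ((31/6)*(1/49))**2 - 31/(4*49))**3 = (-7/2 + (31/294)**2 - 3/2*31/294)**3 = (-7/2 + 961/86436 - 31/196)**3 = (-78809/21609)**3 = -489471546029129/10090298369529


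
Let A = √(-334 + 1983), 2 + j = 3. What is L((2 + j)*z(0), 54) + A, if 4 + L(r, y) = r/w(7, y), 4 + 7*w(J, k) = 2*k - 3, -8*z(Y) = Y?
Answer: -4 + √1649 ≈ 36.608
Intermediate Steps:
z(Y) = -Y/8
j = 1 (j = -2 + 3 = 1)
w(J, k) = -1 + 2*k/7 (w(J, k) = -4/7 + (2*k - 3)/7 = -4/7 + (-3 + 2*k)/7 = -4/7 + (-3/7 + 2*k/7) = -1 + 2*k/7)
L(r, y) = -4 + r/(-1 + 2*y/7)
A = √1649 ≈ 40.608
L((2 + j)*z(0), 54) + A = (28 - 8*54 + 7*((2 + 1)*(-⅛*0)))/(-7 + 2*54) + √1649 = (28 - 432 + 7*(3*0))/(-7 + 108) + √1649 = (28 - 432 + 7*0)/101 + √1649 = (28 - 432 + 0)/101 + √1649 = (1/101)*(-404) + √1649 = -4 + √1649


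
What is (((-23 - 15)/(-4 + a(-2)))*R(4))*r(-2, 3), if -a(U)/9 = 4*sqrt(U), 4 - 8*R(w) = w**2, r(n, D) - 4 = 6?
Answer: -285/326 + 2565*I*sqrt(2)/326 ≈ -0.87423 + 11.127*I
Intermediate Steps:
r(n, D) = 10 (r(n, D) = 4 + 6 = 10)
R(w) = 1/2 - w**2/8
a(U) = -36*sqrt(U)
(((-23 - 15)/(-4 + a(-2)))*R(4))*r(-2, 3) = (((-23 - 15)/(-4 - 36*I*sqrt(2)))*(1/2 - 1/8*4**2))*10 = ((-38/(-4 - 36*I*sqrt(2)))*(1/2 - 1/8*16))*10 = ((-38/(-4 - 36*I*sqrt(2)))*(1/2 - 2))*10 = (-38/(-4 - 36*I*sqrt(2))*(-3/2))*10 = (57/(-4 - 36*I*sqrt(2)))*10 = 570/(-4 - 36*I*sqrt(2))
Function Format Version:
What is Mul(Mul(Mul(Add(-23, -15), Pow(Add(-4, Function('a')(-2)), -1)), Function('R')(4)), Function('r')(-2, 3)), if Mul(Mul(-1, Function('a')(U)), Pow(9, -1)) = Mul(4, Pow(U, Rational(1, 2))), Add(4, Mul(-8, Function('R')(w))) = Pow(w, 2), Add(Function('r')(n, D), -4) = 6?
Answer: Add(Rational(-285, 326), Mul(Rational(2565, 326), I, Pow(2, Rational(1, 2)))) ≈ Add(-0.87423, Mul(11.127, I))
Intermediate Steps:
Function('r')(n, D) = 10 (Function('r')(n, D) = Add(4, 6) = 10)
Function('R')(w) = Add(Rational(1, 2), Mul(Rational(-1, 8), Pow(w, 2)))
Function('a')(U) = Mul(-36, Pow(U, Rational(1, 2))) (Function('a')(U) = Mul(-9, Mul(4, Pow(U, Rational(1, 2)))) = Mul(-36, Pow(U, Rational(1, 2))))
Mul(Mul(Mul(Add(-23, -15), Pow(Add(-4, Function('a')(-2)), -1)), Function('R')(4)), Function('r')(-2, 3)) = Mul(Mul(Mul(Add(-23, -15), Pow(Add(-4, Mul(-36, Pow(-2, Rational(1, 2)))), -1)), Add(Rational(1, 2), Mul(Rational(-1, 8), Pow(4, 2)))), 10) = Mul(Mul(Mul(-38, Pow(Add(-4, Mul(-36, Mul(I, Pow(2, Rational(1, 2))))), -1)), Add(Rational(1, 2), Mul(Rational(-1, 8), 16))), 10) = Mul(Mul(Mul(-38, Pow(Add(-4, Mul(-36, I, Pow(2, Rational(1, 2)))), -1)), Add(Rational(1, 2), -2)), 10) = Mul(Mul(Mul(-38, Pow(Add(-4, Mul(-36, I, Pow(2, Rational(1, 2)))), -1)), Rational(-3, 2)), 10) = Mul(Mul(57, Pow(Add(-4, Mul(-36, I, Pow(2, Rational(1, 2)))), -1)), 10) = Mul(570, Pow(Add(-4, Mul(-36, I, Pow(2, Rational(1, 2)))), -1))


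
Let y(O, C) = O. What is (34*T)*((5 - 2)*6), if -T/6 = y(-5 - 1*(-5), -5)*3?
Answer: 0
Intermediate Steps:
T = 0 (T = -6*(-5 - 1*(-5))*3 = -6*(-5 + 5)*3 = -0*3 = -6*0 = 0)
(34*T)*((5 - 2)*6) = (34*0)*((5 - 2)*6) = 0*(3*6) = 0*18 = 0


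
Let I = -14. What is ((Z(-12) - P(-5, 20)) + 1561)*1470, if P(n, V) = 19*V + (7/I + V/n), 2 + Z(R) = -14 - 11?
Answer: 1702995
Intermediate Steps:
Z(R) = -27 (Z(R) = -2 + (-14 - 11) = -2 - 25 = -27)
P(n, V) = -1/2 + 19*V + V/n (P(n, V) = 19*V + (7/(-14) + V/n) = 19*V + (7*(-1/14) + V/n) = 19*V + (-1/2 + V/n) = -1/2 + 19*V + V/n)
((Z(-12) - P(-5, 20)) + 1561)*1470 = ((-27 - (-1/2 + 19*20 + 20/(-5))) + 1561)*1470 = ((-27 - (-1/2 + 380 + 20*(-1/5))) + 1561)*1470 = ((-27 - (-1/2 + 380 - 4)) + 1561)*1470 = ((-27 - 1*751/2) + 1561)*1470 = ((-27 - 751/2) + 1561)*1470 = (-805/2 + 1561)*1470 = (2317/2)*1470 = 1702995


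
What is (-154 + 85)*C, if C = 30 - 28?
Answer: -138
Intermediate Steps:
C = 2
(-154 + 85)*C = (-154 + 85)*2 = -69*2 = -138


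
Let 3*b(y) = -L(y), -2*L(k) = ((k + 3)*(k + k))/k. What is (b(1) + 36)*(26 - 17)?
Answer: 336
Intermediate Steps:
L(k) = -3 - k (L(k) = -(k + 3)*(k + k)/(2*k) = -(3 + k)*(2*k)/(2*k) = -2*k*(3 + k)/(2*k) = -(6 + 2*k)/2 = -3 - k)
b(y) = 1 + y/3 (b(y) = (-(-3 - y))/3 = (3 + y)/3 = 1 + y/3)
(b(1) + 36)*(26 - 17) = ((1 + (⅓)*1) + 36)*(26 - 17) = ((1 + ⅓) + 36)*9 = (4/3 + 36)*9 = (112/3)*9 = 336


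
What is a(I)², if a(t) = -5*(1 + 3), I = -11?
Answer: 400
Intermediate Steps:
a(t) = -20 (a(t) = -5*4 = -20)
a(I)² = (-20)² = 400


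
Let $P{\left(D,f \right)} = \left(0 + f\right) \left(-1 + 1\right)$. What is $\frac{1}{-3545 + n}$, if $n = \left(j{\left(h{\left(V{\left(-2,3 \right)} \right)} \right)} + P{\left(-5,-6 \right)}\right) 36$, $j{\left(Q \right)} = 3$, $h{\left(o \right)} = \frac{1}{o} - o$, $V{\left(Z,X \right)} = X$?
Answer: $- \frac{1}{3437} \approx -0.00029095$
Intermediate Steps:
$P{\left(D,f \right)} = 0$ ($P{\left(D,f \right)} = f 0 = 0$)
$n = 108$ ($n = \left(3 + 0\right) 36 = 3 \cdot 36 = 108$)
$\frac{1}{-3545 + n} = \frac{1}{-3545 + 108} = \frac{1}{-3437} = - \frac{1}{3437}$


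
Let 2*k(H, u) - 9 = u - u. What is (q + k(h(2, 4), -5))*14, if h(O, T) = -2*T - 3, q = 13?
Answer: 245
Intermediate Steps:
h(O, T) = -3 - 2*T
k(H, u) = 9/2 (k(H, u) = 9/2 + (u - u)/2 = 9/2 + (½)*0 = 9/2 + 0 = 9/2)
(q + k(h(2, 4), -5))*14 = (13 + 9/2)*14 = (35/2)*14 = 245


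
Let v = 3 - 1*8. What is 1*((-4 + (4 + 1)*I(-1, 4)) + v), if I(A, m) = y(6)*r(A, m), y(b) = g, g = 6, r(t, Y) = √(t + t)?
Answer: -9 + 30*I*√2 ≈ -9.0 + 42.426*I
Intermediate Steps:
r(t, Y) = √2*√t (r(t, Y) = √(2*t) = √2*√t)
y(b) = 6
I(A, m) = 6*√2*√A (I(A, m) = 6*(√2*√A) = 6*√2*√A)
v = -5 (v = 3 - 8 = -5)
1*((-4 + (4 + 1)*I(-1, 4)) + v) = 1*((-4 + (4 + 1)*(6*√2*√(-1))) - 5) = 1*((-4 + 5*(6*√2*I)) - 5) = 1*((-4 + 5*(6*I*√2)) - 5) = 1*((-4 + 30*I*√2) - 5) = 1*(-9 + 30*I*√2) = -9 + 30*I*√2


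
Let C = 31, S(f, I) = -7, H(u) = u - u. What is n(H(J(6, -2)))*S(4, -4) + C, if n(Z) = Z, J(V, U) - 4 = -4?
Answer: 31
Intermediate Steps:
J(V, U) = 0 (J(V, U) = 4 - 4 = 0)
H(u) = 0
n(H(J(6, -2)))*S(4, -4) + C = 0*(-7) + 31 = 0 + 31 = 31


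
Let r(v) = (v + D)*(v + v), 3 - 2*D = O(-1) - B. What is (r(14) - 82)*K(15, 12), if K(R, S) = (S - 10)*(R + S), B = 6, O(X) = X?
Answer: 24300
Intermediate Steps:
D = 5 (D = 3/2 - (-1 - 1*6)/2 = 3/2 - (-1 - 6)/2 = 3/2 - 1/2*(-7) = 3/2 + 7/2 = 5)
r(v) = 2*v*(5 + v) (r(v) = (v + 5)*(v + v) = (5 + v)*(2*v) = 2*v*(5 + v))
K(R, S) = (-10 + S)*(R + S)
(r(14) - 82)*K(15, 12) = (2*14*(5 + 14) - 82)*(12**2 - 10*15 - 10*12 + 15*12) = (2*14*19 - 82)*(144 - 150 - 120 + 180) = (532 - 82)*54 = 450*54 = 24300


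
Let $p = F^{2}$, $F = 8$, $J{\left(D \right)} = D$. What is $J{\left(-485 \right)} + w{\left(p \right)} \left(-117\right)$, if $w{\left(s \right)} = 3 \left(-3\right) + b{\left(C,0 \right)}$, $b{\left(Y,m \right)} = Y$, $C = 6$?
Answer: $-134$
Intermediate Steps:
$p = 64$ ($p = 8^{2} = 64$)
$w{\left(s \right)} = -3$ ($w{\left(s \right)} = 3 \left(-3\right) + 6 = -9 + 6 = -3$)
$J{\left(-485 \right)} + w{\left(p \right)} \left(-117\right) = -485 - -351 = -485 + 351 = -134$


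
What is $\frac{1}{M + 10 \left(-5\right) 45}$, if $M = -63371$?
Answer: $- \frac{1}{65621} \approx -1.5239 \cdot 10^{-5}$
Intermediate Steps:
$\frac{1}{M + 10 \left(-5\right) 45} = \frac{1}{-63371 + 10 \left(-5\right) 45} = \frac{1}{-63371 - 2250} = \frac{1}{-65621} = - \frac{1}{65621}$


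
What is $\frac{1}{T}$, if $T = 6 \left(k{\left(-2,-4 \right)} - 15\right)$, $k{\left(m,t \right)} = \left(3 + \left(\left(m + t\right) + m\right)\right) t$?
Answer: $\frac{1}{30} \approx 0.033333$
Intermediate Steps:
$k{\left(m,t \right)} = t \left(3 + t + 2 m\right)$ ($k{\left(m,t \right)} = \left(3 + \left(t + 2 m\right)\right) t = \left(3 + t + 2 m\right) t = t \left(3 + t + 2 m\right)$)
$T = 30$ ($T = 6 \left(- 4 \left(3 - 4 + 2 \left(-2\right)\right) - 15\right) = 6 \left(- 4 \left(3 - 4 - 4\right) - 15\right) = 6 \left(\left(-4\right) \left(-5\right) - 15\right) = 6 \left(20 - 15\right) = 6 \cdot 5 = 30$)
$\frac{1}{T} = \frac{1}{30}$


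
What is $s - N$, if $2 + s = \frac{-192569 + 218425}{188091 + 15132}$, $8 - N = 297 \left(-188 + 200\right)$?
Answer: $\frac{722280398}{203223} \approx 3554.1$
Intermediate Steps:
$N = -3556$ ($N = 8 - 297 \left(-188 + 200\right) = 8 - 297 \cdot 12 = 8 - 3564 = -3556$)
$s = - \frac{380590}{203223}$ ($s = -2 + \frac{-192569 + 218425}{188091 + 15132} = -2 + \frac{25856}{203223} = - \frac{380590}{203223} \approx -1.8728$)
$s - N = - \frac{380590}{203223} - -3556 = - \frac{380590}{203223} + 3556 = \frac{722280398}{203223}$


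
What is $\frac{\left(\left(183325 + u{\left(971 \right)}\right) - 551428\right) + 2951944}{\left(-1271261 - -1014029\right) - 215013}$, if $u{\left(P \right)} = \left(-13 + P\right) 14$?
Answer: $- \frac{865751}{157415} \approx -5.4998$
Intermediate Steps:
$u{\left(P \right)} = -182 + 14 P$
$\frac{\left(\left(183325 + u{\left(971 \right)}\right) - 551428\right) + 2951944}{\left(-1271261 - -1014029\right) - 215013} = \frac{\left(\left(183325 + \left(-182 + 14 \cdot 971\right)\right) - 551428\right) + 2951944}{\left(-1271261 - -1014029\right) - 215013} = \frac{\left(\left(183325 + \left(-182 + 13594\right)\right) - 551428\right) + 2951944}{\left(-1271261 + 1014029\right) - 215013} = \frac{\left(\left(183325 + 13412\right) - 551428\right) + 2951944}{-257232 - 215013} = \frac{\left(196737 - 551428\right) + 2951944}{-472245} = \left(-354691 + 2951944\right) \left(- \frac{1}{472245}\right) = 2597253 \left(- \frac{1}{472245}\right) = - \frac{865751}{157415}$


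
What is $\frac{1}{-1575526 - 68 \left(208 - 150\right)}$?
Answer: $- \frac{1}{1579470} \approx -6.3312 \cdot 10^{-7}$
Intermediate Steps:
$\frac{1}{-1575526 - 68 \left(208 - 150\right)} = \frac{1}{-1575526 - 3944} = \frac{1}{-1579470} = - \frac{1}{1579470}$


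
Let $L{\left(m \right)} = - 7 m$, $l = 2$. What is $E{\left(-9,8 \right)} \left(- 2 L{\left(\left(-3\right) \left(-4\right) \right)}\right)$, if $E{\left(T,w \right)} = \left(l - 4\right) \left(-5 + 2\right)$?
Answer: $1008$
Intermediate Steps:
$E{\left(T,w \right)} = 6$ ($E{\left(T,w \right)} = \left(2 - 4\right) \left(-5 + 2\right) = \left(-2\right) \left(-3\right) = 6$)
$E{\left(-9,8 \right)} \left(- 2 L{\left(\left(-3\right) \left(-4\right) \right)}\right) = 6 \left(- 2 \left(- 7 \left(\left(-3\right) \left(-4\right)\right)\right)\right) = 6 \left(- 2 \left(\left(-7\right) 12\right)\right) = 6 \left(\left(-2\right) \left(-84\right)\right) = 6 \cdot 168 = 1008$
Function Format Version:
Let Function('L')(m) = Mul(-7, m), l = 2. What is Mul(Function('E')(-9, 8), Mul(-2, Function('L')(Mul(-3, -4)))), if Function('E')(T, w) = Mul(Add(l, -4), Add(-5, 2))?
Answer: 1008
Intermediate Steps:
Function('E')(T, w) = 6 (Function('E')(T, w) = Mul(Add(2, -4), Add(-5, 2)) = Mul(-2, -3) = 6)
Mul(Function('E')(-9, 8), Mul(-2, Function('L')(Mul(-3, -4)))) = Mul(6, Mul(-2, Mul(-7, Mul(-3, -4)))) = Mul(6, Mul(-2, Mul(-7, 12))) = Mul(6, Mul(-2, -84)) = Mul(6, 168) = 1008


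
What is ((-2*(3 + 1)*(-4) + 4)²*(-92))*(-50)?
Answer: 5961600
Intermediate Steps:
((-2*(3 + 1)*(-4) + 4)²*(-92))*(-50) = ((-2*4*(-4) + 4)²*(-92))*(-50) = ((-8*(-4) + 4)²*(-92))*(-50) = ((32 + 4)²*(-92))*(-50) = (36²*(-92))*(-50) = (1296*(-92))*(-50) = -119232*(-50) = 5961600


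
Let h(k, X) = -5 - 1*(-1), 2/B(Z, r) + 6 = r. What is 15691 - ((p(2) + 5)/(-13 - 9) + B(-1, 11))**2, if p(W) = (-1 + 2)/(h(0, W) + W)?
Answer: 759442551/48400 ≈ 15691.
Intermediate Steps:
B(Z, r) = 2/(-6 + r)
h(k, X) = -4 (h(k, X) = -5 + 1 = -4)
p(W) = 1/(-4 + W) (p(W) = (-1 + 2)/(-4 + W) = 1/(-4 + W))
15691 - ((p(2) + 5)/(-13 - 9) + B(-1, 11))**2 = 15691 - ((1/(-4 + 2) + 5)/(-13 - 9) + 2/(-6 + 11))**2 = 15691 - ((1/(-2) + 5)/(-22) + 2/5)**2 = 15691 - ((-1/2 + 5)*(-1/22) + 2*(1/5))**2 = 15691 - ((9/2)*(-1/22) + 2/5)**2 = 15691 - (-9/44 + 2/5)**2 = 15691 - (43/220)**2 = 15691 - 1*1849/48400 = 15691 - 1849/48400 = 759442551/48400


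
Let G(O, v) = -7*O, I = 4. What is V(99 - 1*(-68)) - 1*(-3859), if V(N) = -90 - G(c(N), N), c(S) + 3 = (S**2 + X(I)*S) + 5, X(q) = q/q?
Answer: 200175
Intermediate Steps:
X(q) = 1
c(S) = 2 + S + S**2 (c(S) = -3 + ((S**2 + 1*S) + 5) = -3 + ((S**2 + S) + 5) = -3 + ((S + S**2) + 5) = -3 + (5 + S + S**2) = 2 + S + S**2)
V(N) = -76 + 7*N + 7*N**2 (V(N) = -90 - (-7)*(2 + N + N**2) = -90 - (-14 - 7*N - 7*N**2) = -90 + (14 + 7*N + 7*N**2) = -76 + 7*N + 7*N**2)
V(99 - 1*(-68)) - 1*(-3859) = (-76 + 7*(99 - 1*(-68)) + 7*(99 - 1*(-68))**2) - 1*(-3859) = (-76 + 7*(99 + 68) + 7*(99 + 68)**2) + 3859 = (-76 + 7*167 + 7*167**2) + 3859 = (-76 + 1169 + 7*27889) + 3859 = (-76 + 1169 + 195223) + 3859 = 196316 + 3859 = 200175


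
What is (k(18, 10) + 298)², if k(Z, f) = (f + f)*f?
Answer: 248004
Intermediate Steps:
k(Z, f) = 2*f² (k(Z, f) = (2*f)*f = 2*f²)
(k(18, 10) + 298)² = (2*10² + 298)² = (2*100 + 298)² = (200 + 298)² = 498² = 248004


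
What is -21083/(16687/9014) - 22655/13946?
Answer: -2650706035237/232716902 ≈ -11390.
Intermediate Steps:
-21083/(16687/9014) - 22655/13946 = -21083/(16687*(1/9014)) - 22655*1/13946 = -21083/16687/9014 - 22655/13946 = -21083*9014/16687 - 22655/13946 = -190042162/16687 - 22655/13946 = -2650706035237/232716902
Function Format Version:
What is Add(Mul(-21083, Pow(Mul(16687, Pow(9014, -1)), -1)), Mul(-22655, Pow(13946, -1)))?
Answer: Rational(-2650706035237, 232716902) ≈ -11390.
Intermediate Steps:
Add(Mul(-21083, Pow(Mul(16687, Pow(9014, -1)), -1)), Mul(-22655, Pow(13946, -1))) = Add(Mul(-21083, Pow(Mul(16687, Rational(1, 9014)), -1)), Mul(-22655, Rational(1, 13946))) = Add(Mul(-21083, Pow(Rational(16687, 9014), -1)), Rational(-22655, 13946)) = Add(Mul(-21083, Rational(9014, 16687)), Rational(-22655, 13946)) = Add(Rational(-190042162, 16687), Rational(-22655, 13946)) = Rational(-2650706035237, 232716902)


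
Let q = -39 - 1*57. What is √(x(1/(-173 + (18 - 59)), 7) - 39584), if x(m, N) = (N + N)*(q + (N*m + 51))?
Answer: I*√460415329/107 ≈ 200.54*I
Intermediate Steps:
q = -96 (q = -39 - 57 = -96)
x(m, N) = 2*N*(-45 + N*m) (x(m, N) = (N + N)*(-96 + (N*m + 51)) = (2*N)*(-96 + (51 + N*m)) = (2*N)*(-45 + N*m) = 2*N*(-45 + N*m))
√(x(1/(-173 + (18 - 59)), 7) - 39584) = √(2*7*(-45 + 7/(-173 + (18 - 59))) - 39584) = √(2*7*(-45 + 7/(-173 - 41)) - 39584) = √(2*7*(-45 + 7/(-214)) - 39584) = √(2*7*(-45 + 7*(-1/214)) - 39584) = √(2*7*(-45 - 7/214) - 39584) = √(2*7*(-9637/214) - 39584) = √(-67459/107 - 39584) = √(-4302947/107) = I*√460415329/107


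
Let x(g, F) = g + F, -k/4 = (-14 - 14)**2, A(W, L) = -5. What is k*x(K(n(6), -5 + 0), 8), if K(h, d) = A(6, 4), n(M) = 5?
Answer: -9408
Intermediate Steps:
K(h, d) = -5
k = -3136 (k = -4*(-14 - 14)**2 = -4*(-28)**2 = -4*784 = -3136)
x(g, F) = F + g
k*x(K(n(6), -5 + 0), 8) = -3136*(8 - 5) = -3136*3 = -9408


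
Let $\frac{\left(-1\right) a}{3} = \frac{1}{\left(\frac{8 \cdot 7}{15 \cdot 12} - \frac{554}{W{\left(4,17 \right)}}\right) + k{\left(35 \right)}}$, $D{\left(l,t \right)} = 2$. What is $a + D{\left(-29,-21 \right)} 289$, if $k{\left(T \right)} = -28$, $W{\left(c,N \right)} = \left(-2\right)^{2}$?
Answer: $\frac{8645416}{14957} \approx 578.02$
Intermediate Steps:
$W{\left(c,N \right)} = 4$
$a = \frac{270}{14957}$ ($a = - \frac{3}{\left(\frac{8 \cdot 7}{15 \cdot 12} - \frac{554}{4}\right) - 28} = - \frac{3}{\left(\frac{56}{180} - \frac{277}{2}\right) - 28} = - \frac{3}{\left(56 \cdot \frac{1}{180} - \frac{277}{2}\right) - 28} = - \frac{3}{\left(\frac{14}{45} - \frac{277}{2}\right) - 28} = - \frac{3}{- \frac{12437}{90} - 28} = - \frac{3}{- \frac{14957}{90}} = \left(-3\right) \left(- \frac{90}{14957}\right) = \frac{270}{14957} \approx 0.018052$)
$a + D{\left(-29,-21 \right)} 289 = \frac{270}{14957} + 2 \cdot 289 = \frac{270}{14957} + 578 = \frac{8645416}{14957}$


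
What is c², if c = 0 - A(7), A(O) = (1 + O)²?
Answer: 4096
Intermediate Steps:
c = -64 (c = 0 - (1 + 7)² = 0 - 1*8² = 0 - 1*64 = 0 - 64 = -64)
c² = (-64)² = 4096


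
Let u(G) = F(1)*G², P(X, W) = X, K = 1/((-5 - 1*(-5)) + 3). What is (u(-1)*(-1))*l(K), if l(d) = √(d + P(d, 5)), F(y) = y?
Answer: -√6/3 ≈ -0.81650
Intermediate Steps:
K = ⅓ (K = 1/((-5 + 5) + 3) = 1/(0 + 3) = 1/3 = ⅓ ≈ 0.33333)
u(G) = G² (u(G) = 1*G² = G²)
l(d) = √2*√d (l(d) = √(d + d) = √(2*d) = √2*√d)
(u(-1)*(-1))*l(K) = ((-1)²*(-1))*(√2*√(⅓)) = (1*(-1))*(√2*(√3/3)) = -√6/3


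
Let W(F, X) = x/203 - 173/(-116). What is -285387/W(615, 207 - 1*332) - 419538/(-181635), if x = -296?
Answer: -4676782009046/544905 ≈ -8.5828e+6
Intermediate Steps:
W(F, X) = 27/812 (W(F, X) = -296/203 - 173/(-116) = -296*1/203 - 173*(-1/116) = -296/203 + 173/116 = 27/812)
-285387/W(615, 207 - 1*332) - 419538/(-181635) = -285387/27/812 - 419538/(-181635) = -285387*812/27 - 419538*(-1/181635) = -77244748/9 + 139846/60545 = -4676782009046/544905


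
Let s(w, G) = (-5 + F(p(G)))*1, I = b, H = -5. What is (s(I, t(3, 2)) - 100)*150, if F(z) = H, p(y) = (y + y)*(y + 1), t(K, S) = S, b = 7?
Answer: -16500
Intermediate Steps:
I = 7
p(y) = 2*y*(1 + y) (p(y) = (2*y)*(1 + y) = 2*y*(1 + y))
F(z) = -5
s(w, G) = -10 (s(w, G) = (-5 - 5)*1 = -10*1 = -10)
(s(I, t(3, 2)) - 100)*150 = (-10 - 100)*150 = -110*150 = -16500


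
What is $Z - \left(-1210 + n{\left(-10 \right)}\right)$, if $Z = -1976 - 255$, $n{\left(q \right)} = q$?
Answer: $-1011$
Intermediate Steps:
$Z = -2231$
$Z - \left(-1210 + n{\left(-10 \right)}\right) = -2231 - \left(-1210 - 10\right) = -2231 - -1220 = -2231 + 1220 = -1011$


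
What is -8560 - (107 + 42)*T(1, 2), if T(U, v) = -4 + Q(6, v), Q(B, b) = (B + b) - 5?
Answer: -8411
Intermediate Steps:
Q(B, b) = -5 + B + b
T(U, v) = -3 + v (T(U, v) = -4 + (-5 + 6 + v) = -4 + (1 + v) = -3 + v)
-8560 - (107 + 42)*T(1, 2) = -8560 - (107 + 42)*(-3 + 2) = -8560 - 149*(-1) = -8560 - 1*(-149) = -8560 + 149 = -8411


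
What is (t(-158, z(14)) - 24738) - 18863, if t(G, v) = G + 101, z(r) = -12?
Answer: -43658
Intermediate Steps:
t(G, v) = 101 + G
(t(-158, z(14)) - 24738) - 18863 = ((101 - 158) - 24738) - 18863 = (-57 - 24738) - 18863 = -24795 - 18863 = -43658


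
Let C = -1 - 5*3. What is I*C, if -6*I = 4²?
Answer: 128/3 ≈ 42.667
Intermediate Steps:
C = -16 (C = -1 - 15 = -16)
I = -8/3 (I = -⅙*4² = -⅙*16 = -8/3 ≈ -2.6667)
I*C = -8/3*(-16) = 128/3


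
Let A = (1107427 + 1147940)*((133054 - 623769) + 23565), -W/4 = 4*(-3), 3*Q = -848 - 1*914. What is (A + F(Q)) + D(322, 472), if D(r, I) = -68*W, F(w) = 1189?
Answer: -1053594696125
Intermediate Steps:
Q = -1762/3 (Q = (-848 - 1*914)/3 = (-848 - 914)/3 = (⅓)*(-1762) = -1762/3 ≈ -587.33)
W = 48 (W = -16*(-3) = -4*(-12) = 48)
D(r, I) = -3264 (D(r, I) = -68*48 = -3264)
A = -1053594694050 (A = 2255367*(-490715 + 23565) = 2255367*(-467150) = -1053594694050)
(A + F(Q)) + D(322, 472) = (-1053594694050 + 1189) - 3264 = -1053594692861 - 3264 = -1053594696125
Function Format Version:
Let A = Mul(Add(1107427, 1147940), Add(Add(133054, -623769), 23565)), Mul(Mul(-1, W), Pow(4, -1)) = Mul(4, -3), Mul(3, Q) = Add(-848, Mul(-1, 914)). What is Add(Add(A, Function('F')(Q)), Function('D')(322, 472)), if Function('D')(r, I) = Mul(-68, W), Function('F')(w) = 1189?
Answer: -1053594696125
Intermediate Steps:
Q = Rational(-1762, 3) (Q = Mul(Rational(1, 3), Add(-848, Mul(-1, 914))) = Mul(Rational(1, 3), Add(-848, -914)) = Mul(Rational(1, 3), -1762) = Rational(-1762, 3) ≈ -587.33)
W = 48 (W = Mul(-4, Mul(4, -3)) = Mul(-4, -12) = 48)
Function('D')(r, I) = -3264 (Function('D')(r, I) = Mul(-68, 48) = -3264)
A = -1053594694050 (A = Mul(2255367, Add(-490715, 23565)) = Mul(2255367, -467150) = -1053594694050)
Add(Add(A, Function('F')(Q)), Function('D')(322, 472)) = Add(Add(-1053594694050, 1189), -3264) = Add(-1053594692861, -3264) = -1053594696125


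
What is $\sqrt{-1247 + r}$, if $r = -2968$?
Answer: $i \sqrt{4215} \approx 64.923 i$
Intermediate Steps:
$\sqrt{-1247 + r} = \sqrt{-1247 - 2968} = \sqrt{-4215} = i \sqrt{4215}$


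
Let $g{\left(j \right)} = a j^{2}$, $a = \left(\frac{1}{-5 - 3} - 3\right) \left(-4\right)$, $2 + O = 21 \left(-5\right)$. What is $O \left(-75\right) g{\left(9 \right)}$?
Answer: $\frac{16250625}{2} \approx 8.1253 \cdot 10^{6}$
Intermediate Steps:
$O = -107$ ($O = -2 + 21 \left(-5\right) = -2 - 105 = -107$)
$a = \frac{25}{2}$ ($a = \left(\frac{1}{-8} - 3\right) \left(-4\right) = \left(- \frac{1}{8} - 3\right) \left(-4\right) = \left(- \frac{25}{8}\right) \left(-4\right) = \frac{25}{2} \approx 12.5$)
$g{\left(j \right)} = \frac{25 j^{2}}{2}$
$O \left(-75\right) g{\left(9 \right)} = \left(-107\right) \left(-75\right) \frac{25 \cdot 9^{2}}{2} = 8025 \cdot \frac{25}{2} \cdot 81 = 8025 \cdot \frac{2025}{2} = \frac{16250625}{2}$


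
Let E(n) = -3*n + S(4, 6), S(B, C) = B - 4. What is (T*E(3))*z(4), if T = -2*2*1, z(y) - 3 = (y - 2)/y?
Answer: 126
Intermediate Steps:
S(B, C) = -4 + B
z(y) = 3 + (-2 + y)/y (z(y) = 3 + (y - 2)/y = 3 + (-2 + y)/y)
T = -4 (T = -4*1 = -4)
E(n) = -3*n (E(n) = -3*n + (-4 + 4) = -3*n + 0 = -3*n)
(T*E(3))*z(4) = (-(-12)*3)*(4 - 2/4) = (-4*(-9))*(4 - 2*¼) = 36*(4 - ½) = 36*(7/2) = 126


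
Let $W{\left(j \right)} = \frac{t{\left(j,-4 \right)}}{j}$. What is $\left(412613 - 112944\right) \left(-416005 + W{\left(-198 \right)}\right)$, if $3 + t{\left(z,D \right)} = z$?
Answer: $- \frac{8227790876947}{66} \approx -1.2466 \cdot 10^{11}$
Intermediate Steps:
$t{\left(z,D \right)} = -3 + z$
$W{\left(j \right)} = \frac{-3 + j}{j}$
$\left(412613 - 112944\right) \left(-416005 + W{\left(-198 \right)}\right) = \left(412613 - 112944\right) \left(-416005 + \frac{-3 - 198}{-198}\right) = 299669 \left(-416005 - - \frac{67}{66}\right) = 299669 \left(-416005 + \frac{67}{66}\right) = 299669 \left(- \frac{27456263}{66}\right) = - \frac{8227790876947}{66}$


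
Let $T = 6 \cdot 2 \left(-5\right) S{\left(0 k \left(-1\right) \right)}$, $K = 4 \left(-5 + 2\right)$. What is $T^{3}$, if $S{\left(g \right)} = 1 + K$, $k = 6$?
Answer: $287496000$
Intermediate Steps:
$K = -12$ ($K = 4 \left(-3\right) = -12$)
$S{\left(g \right)} = -11$ ($S{\left(g \right)} = 1 - 12 = -11$)
$T = 660$ ($T = 6 \cdot 2 \left(-5\right) \left(-11\right) = 12 \left(-5\right) \left(-11\right) = \left(-60\right) \left(-11\right) = 660$)
$T^{3} = 660^{3} = 287496000$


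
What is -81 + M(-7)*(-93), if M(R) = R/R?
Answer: -174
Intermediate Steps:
M(R) = 1
-81 + M(-7)*(-93) = -81 + 1*(-93) = -81 - 93 = -174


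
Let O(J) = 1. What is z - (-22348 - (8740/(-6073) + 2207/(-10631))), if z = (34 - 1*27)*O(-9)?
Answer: 1443178600314/64562063 ≈ 22353.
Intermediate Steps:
z = 7 (z = (34 - 1*27)*1 = (34 - 27)*1 = 7*1 = 7)
z - (-22348 - (8740/(-6073) + 2207/(-10631))) = 7 - (-22348 - (8740/(-6073) + 2207/(-10631))) = 7 - (-22348 - (8740*(-1/6073) + 2207*(-1/10631))) = 7 - (-22348 - (-8740/6073 - 2207/10631)) = 7 - (-22348 - 1*(-106318051/64562063)) = 7 - (-22348 + 106318051/64562063) = 7 - 1*(-1442726665873/64562063) = 7 + 1442726665873/64562063 = 1443178600314/64562063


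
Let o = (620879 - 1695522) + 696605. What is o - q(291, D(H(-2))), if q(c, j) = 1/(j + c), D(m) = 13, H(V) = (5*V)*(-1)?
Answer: -114923553/304 ≈ -3.7804e+5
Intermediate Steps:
H(V) = -5*V
q(c, j) = 1/(c + j)
o = -378038 (o = -1074643 + 696605 = -378038)
o - q(291, D(H(-2))) = -378038 - 1/(291 + 13) = -378038 - 1/304 = -114923553/304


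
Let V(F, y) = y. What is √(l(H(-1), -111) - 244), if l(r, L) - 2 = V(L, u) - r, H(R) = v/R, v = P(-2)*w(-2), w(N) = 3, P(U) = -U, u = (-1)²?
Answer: I*√235 ≈ 15.33*I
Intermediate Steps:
u = 1
v = 6 (v = -1*(-2)*3 = 2*3 = 6)
H(R) = 6/R
l(r, L) = 3 - r (l(r, L) = 2 + (1 - r) = 3 - r)
√(l(H(-1), -111) - 244) = √((3 - 6/(-1)) - 244) = √((3 - 6*(-1)) - 244) = √((3 - 1*(-6)) - 244) = √((3 + 6) - 244) = √(9 - 244) = √(-235) = I*√235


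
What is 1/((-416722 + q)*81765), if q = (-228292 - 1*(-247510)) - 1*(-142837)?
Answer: -1/20822847255 ≈ -4.8024e-11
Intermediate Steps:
q = 162055 (q = (-228292 + 247510) + 142837 = 19218 + 142837 = 162055)
1/((-416722 + q)*81765) = 1/((-416722 + 162055)*81765) = (1/81765)/(-254667) = -1/254667*1/81765 = -1/20822847255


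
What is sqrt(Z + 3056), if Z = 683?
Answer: sqrt(3739) ≈ 61.147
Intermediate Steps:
sqrt(Z + 3056) = sqrt(683 + 3056) = sqrt(3739)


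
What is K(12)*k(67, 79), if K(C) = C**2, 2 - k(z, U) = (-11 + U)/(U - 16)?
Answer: 928/7 ≈ 132.57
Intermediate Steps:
k(z, U) = 2 - (-11 + U)/(-16 + U) (k(z, U) = 2 - (-11 + U)/(U - 16) = 2 - (-11 + U)/(-16 + U))
K(12)*k(67, 79) = 12**2*((-21 + 79)/(-16 + 79)) = 144*(58/63) = 928/7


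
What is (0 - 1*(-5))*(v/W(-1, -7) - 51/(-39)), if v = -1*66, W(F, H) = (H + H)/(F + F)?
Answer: -3695/91 ≈ -40.604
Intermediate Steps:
W(F, H) = H/F (W(F, H) = (2*H)/((2*F)) = (2*H)*(1/(2*F)) = H/F)
v = -66
(0 - 1*(-5))*(v/W(-1, -7) - 51/(-39)) = (0 - 1*(-5))*(-66/((-7/(-1))) - 51/(-39)) = (0 + 5)*(-66/((-7*(-1))) - 51*(-1/39)) = 5*(-66/7 + 17/13) = 5*(-739/91) = -3695/91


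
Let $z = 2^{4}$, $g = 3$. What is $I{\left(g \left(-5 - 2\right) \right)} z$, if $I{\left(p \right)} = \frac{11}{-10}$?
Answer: $- \frac{88}{5} \approx -17.6$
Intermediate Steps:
$I{\left(p \right)} = - \frac{11}{10}$ ($I{\left(p \right)} = 11 \left(- \frac{1}{10}\right) = - \frac{11}{10}$)
$z = 16$
$I{\left(g \left(-5 - 2\right) \right)} z = \left(- \frac{11}{10}\right) 16 = - \frac{88}{5}$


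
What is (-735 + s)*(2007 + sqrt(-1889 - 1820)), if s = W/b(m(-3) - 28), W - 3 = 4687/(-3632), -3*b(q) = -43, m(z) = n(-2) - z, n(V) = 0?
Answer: -230344861131/156176 - 114770733*I*sqrt(3709)/156176 ≈ -1.4749e+6 - 44755.0*I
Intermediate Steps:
m(z) = -z (m(z) = 0 - z = -z)
b(q) = 43/3 (b(q) = -1/3*(-43) = 43/3)
W = 6209/3632 (W = 3 + 4687/(-3632) = 3 + 4687*(-1/3632) = 3 - 4687/3632 = 6209/3632 ≈ 1.7095)
s = 18627/156176 (s = 6209/(3632*(43/3)) = (6209/3632)*(3/43) = 18627/156176 ≈ 0.11927)
(-735 + s)*(2007 + sqrt(-1889 - 1820)) = (-735 + 18627/156176)*(2007 + sqrt(-1889 - 1820)) = -114770733*(2007 + sqrt(-3709))/156176 = -114770733*(2007 + I*sqrt(3709))/156176 = -230344861131/156176 - 114770733*I*sqrt(3709)/156176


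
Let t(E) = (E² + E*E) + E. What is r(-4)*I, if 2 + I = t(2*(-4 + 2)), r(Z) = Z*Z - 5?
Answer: 286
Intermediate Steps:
r(Z) = -5 + Z² (r(Z) = Z² - 5 = -5 + Z²)
t(E) = E + 2*E² (t(E) = (E² + E²) + E = 2*E² + E = E + 2*E²)
I = 26 (I = -2 + (2*(-4 + 2))*(1 + 2*(2*(-4 + 2))) = -2 + (2*(-2))*(1 + 2*(2*(-2))) = -2 - 4*(1 + 2*(-4)) = -2 - 4*(1 - 8) = -2 - 4*(-7) = -2 + 28 = 26)
r(-4)*I = (-5 + (-4)²)*26 = (-5 + 16)*26 = 11*26 = 286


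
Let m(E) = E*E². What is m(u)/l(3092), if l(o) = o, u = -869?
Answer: -656234909/3092 ≈ -2.1224e+5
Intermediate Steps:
m(E) = E³
m(u)/l(3092) = (-869)³/3092 = -656234909*1/3092 = -656234909/3092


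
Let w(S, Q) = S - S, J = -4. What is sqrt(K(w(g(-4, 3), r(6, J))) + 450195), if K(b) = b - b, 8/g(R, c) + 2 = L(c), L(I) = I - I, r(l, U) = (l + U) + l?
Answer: sqrt(450195) ≈ 670.97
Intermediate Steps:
r(l, U) = U + 2*l (r(l, U) = (U + l) + l = U + 2*l)
L(I) = 0
g(R, c) = -4 (g(R, c) = 8/(-2 + 0) = 8/(-2) = 8*(-1/2) = -4)
w(S, Q) = 0
K(b) = 0
sqrt(K(w(g(-4, 3), r(6, J))) + 450195) = sqrt(0 + 450195) = sqrt(450195)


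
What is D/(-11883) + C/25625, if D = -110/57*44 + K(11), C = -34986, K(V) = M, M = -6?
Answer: -23564313616/17356606875 ≈ -1.3577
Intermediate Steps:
K(V) = -6
D = -5182/57 (D = -110/57*44 - 6 = -4840/57 - 6 = -5182/57 ≈ -90.912)
D/(-11883) + C/25625 = -5182/57/(-11883) - 34986/25625 = -5182/57*(-1/11883) - 34986*1/25625 = 5182/677331 - 34986/25625 = -23564313616/17356606875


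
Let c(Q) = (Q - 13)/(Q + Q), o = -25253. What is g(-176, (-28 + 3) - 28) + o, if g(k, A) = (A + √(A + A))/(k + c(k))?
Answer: -1559682383/61763 - 352*I*√106/61763 ≈ -25253.0 - 0.058677*I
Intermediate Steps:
c(Q) = (-13 + Q)/(2*Q) (c(Q) = (-13 + Q)/((2*Q)) = (-13 + Q)*(1/(2*Q)) = (-13 + Q)/(2*Q))
g(k, A) = (A + √2*√A)/(k + (-13 + k)/(2*k)) (g(k, A) = (A + √(A + A))/(k + (-13 + k)/(2*k)) = (A + √(2*A))/(k + (-13 + k)/(2*k)) = (A + √2*√A)/(k + (-13 + k)/(2*k)))
g(-176, (-28 + 3) - 28) + o = 2*(-176)*(((-28 + 3) - 28) + √2*√((-28 + 3) - 28))/(-13 - 176 + 2*(-176)²) - 25253 = 2*(-176)*((-25 - 28) + √2*√(-25 - 28))/(-13 - 176 + 2*30976) - 25253 = 2*(-176)*(-53 + √2*√(-53))/(-13 - 176 + 61952) - 25253 = 2*(-176)*(-53 + √2*(I*√53))/61763 - 25253 = 2*(-176)*(1/61763)*(-53 + I*√106) - 25253 = (18656/61763 - 352*I*√106/61763) - 25253 = -1559682383/61763 - 352*I*√106/61763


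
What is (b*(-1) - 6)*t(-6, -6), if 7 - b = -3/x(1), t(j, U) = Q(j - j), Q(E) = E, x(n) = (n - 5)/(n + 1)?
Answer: 0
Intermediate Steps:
x(n) = (-5 + n)/(1 + n)
t(j, U) = 0 (t(j, U) = j - j = 0)
b = 11/2 (b = 7 - (-3)/((-5 + 1)/(1 + 1)) = 7 - (-3)/(-4/2) = 7 - (-3)/((1/2)*(-4)) = 7 - (-3)/(-2) = 7 - (-3)*(-1)/2 = 7 - 1*3/2 = 7 - 3/2 = 11/2 ≈ 5.5000)
(b*(-1) - 6)*t(-6, -6) = ((11/2)*(-1) - 6)*0 = (-11/2 - 6)*0 = -23/2*0 = 0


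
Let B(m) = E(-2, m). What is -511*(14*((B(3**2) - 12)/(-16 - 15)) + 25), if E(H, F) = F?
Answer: -417487/31 ≈ -13467.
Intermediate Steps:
B(m) = m
-511*(14*((B(3**2) - 12)/(-16 - 15)) + 25) = -511*(14*((3**2 - 12)/(-16 - 15)) + 25) = -511*(14*((9 - 12)/(-31)) + 25) = -511*(14*(-3*(-1/31)) + 25) = -511*(14*(3/31) + 25) = -511*(42/31 + 25) = -511*817/31 = -417487/31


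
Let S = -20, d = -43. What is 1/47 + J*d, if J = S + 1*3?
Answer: 34358/47 ≈ 731.02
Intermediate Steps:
J = -17 (J = -20 + 1*3 = -20 + 3 = -17)
1/47 + J*d = 1/47 - 17*(-43) = 1/47 + 731 = 34358/47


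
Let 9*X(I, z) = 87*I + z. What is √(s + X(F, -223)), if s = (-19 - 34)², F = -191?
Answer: √8441/3 ≈ 30.625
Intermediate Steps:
X(I, z) = z/9 + 29*I/3 (X(I, z) = (87*I + z)/9 = (z + 87*I)/9 = z/9 + 29*I/3)
s = 2809 (s = (-53)² = 2809)
√(s + X(F, -223)) = √(2809 + ((⅑)*(-223) + (29/3)*(-191))) = √(2809 + (-223/9 - 5539/3)) = √(2809 - 16840/9) = √(8441/9) = √8441/3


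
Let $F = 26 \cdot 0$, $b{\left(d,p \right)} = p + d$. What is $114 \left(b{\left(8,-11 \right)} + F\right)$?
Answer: $-342$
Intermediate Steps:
$b{\left(d,p \right)} = d + p$
$F = 0$
$114 \left(b{\left(8,-11 \right)} + F\right) = 114 \left(\left(8 - 11\right) + 0\right) = 114 \left(-3 + 0\right) = 114 \left(-3\right) = -342$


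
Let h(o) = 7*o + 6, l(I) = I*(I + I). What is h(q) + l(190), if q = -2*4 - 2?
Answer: 72136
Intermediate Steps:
q = -10 (q = -8 - 2 = -10)
l(I) = 2*I² (l(I) = I*(2*I) = 2*I²)
h(o) = 6 + 7*o
h(q) + l(190) = (6 + 7*(-10)) + 2*190² = (6 - 70) + 2*36100 = -64 + 72200 = 72136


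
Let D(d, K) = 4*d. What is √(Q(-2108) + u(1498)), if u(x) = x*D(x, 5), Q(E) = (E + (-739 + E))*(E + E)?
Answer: 2*√7466574 ≈ 5465.0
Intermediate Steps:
Q(E) = 2*E*(-739 + 2*E) (Q(E) = (-739 + 2*E)*(2*E) = 2*E*(-739 + 2*E))
u(x) = 4*x² (u(x) = x*(4*x) = 4*x²)
√(Q(-2108) + u(1498)) = √(2*(-2108)*(-739 + 2*(-2108)) + 4*1498²) = √(2*(-2108)*(-739 - 4216) + 4*2244004) = √(2*(-2108)*(-4955) + 8976016) = √(20890280 + 8976016) = √29866296 = 2*√7466574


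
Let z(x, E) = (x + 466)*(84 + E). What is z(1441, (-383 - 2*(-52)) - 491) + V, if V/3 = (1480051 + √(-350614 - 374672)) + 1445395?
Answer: 7468136 + 3*I*√725286 ≈ 7.4681e+6 + 2554.9*I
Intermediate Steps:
z(x, E) = (84 + E)*(466 + x) (z(x, E) = (466 + x)*(84 + E) = (84 + E)*(466 + x))
V = 8776338 + 3*I*√725286 (V = 3*((1480051 + √(-350614 - 374672)) + 1445395) = 3*((1480051 + √(-725286)) + 1445395) = 3*((1480051 + I*√725286) + 1445395) = 3*(2925446 + I*√725286) = 8776338 + 3*I*√725286 ≈ 8.7763e+6 + 2554.9*I)
z(1441, (-383 - 2*(-52)) - 491) + V = (39144 + 84*1441 + 466*((-383 - 2*(-52)) - 491) + ((-383 - 2*(-52)) - 491)*1441) + (8776338 + 3*I*√725286) = (39144 + 121044 + 466*((-383 + 104) - 491) + ((-383 + 104) - 491)*1441) + (8776338 + 3*I*√725286) = (39144 + 121044 + 466*(-279 - 491) + (-279 - 491)*1441) + (8776338 + 3*I*√725286) = (39144 + 121044 + 466*(-770) - 770*1441) + (8776338 + 3*I*√725286) = (39144 + 121044 - 358820 - 1109570) + (8776338 + 3*I*√725286) = -1308202 + (8776338 + 3*I*√725286) = 7468136 + 3*I*√725286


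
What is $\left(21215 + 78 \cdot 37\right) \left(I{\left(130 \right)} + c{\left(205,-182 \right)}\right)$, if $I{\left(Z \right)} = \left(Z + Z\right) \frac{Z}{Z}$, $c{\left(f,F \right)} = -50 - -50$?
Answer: $6266260$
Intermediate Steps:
$c{\left(f,F \right)} = 0$ ($c{\left(f,F \right)} = -50 + 50 = 0$)
$I{\left(Z \right)} = 2 Z$ ($I{\left(Z \right)} = 2 Z 1 = 2 Z$)
$\left(21215 + 78 \cdot 37\right) \left(I{\left(130 \right)} + c{\left(205,-182 \right)}\right) = \left(21215 + 78 \cdot 37\right) \left(2 \cdot 130 + 0\right) = \left(21215 + 2886\right) \left(260 + 0\right) = 24101 \cdot 260 = 6266260$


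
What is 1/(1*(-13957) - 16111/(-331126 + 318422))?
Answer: -12704/177293617 ≈ -7.1655e-5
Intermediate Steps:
1/(1*(-13957) - 16111/(-331126 + 318422)) = 1/(-13957 - 16111/(-12704)) = 1/(-13957 - 16111*(-1/12704)) = 1/(-13957 + 16111/12704) = 1/(-177293617/12704) = -12704/177293617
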